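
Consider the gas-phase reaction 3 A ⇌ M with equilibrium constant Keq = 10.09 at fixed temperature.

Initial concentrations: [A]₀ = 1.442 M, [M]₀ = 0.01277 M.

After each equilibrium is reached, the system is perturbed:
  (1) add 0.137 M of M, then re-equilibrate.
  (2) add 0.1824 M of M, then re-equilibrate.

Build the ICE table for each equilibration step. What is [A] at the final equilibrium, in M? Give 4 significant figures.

Q₀ = 0.004259 vs Keq = 10.09 ⇒ Q<K, forward
Step 1:
                    A           M
  Initial       1.442     0.01277
  Change       -1.106      0.3688
  Equil        0.3357      0.3816
  solve Keq expr → x = 0.3688; check Q = 10.09
Then add 0.137 M of M.
Step 2:
                    A           M
  Initial      0.3357      0.5186
  Change      0.03346    -0.01115
  Equil        0.3691      0.5074
  solve Keq expr → x = -0.01115; check Q = 10.09
Then add 0.1824 M of M.
Step 3:
                    A           M
  Initial      0.3691      0.6898
  Change      0.03731    -0.01244
  Equil        0.4064      0.6774
  solve Keq expr → x = -0.01244; check Q = 10.09

[A]_eq = 0.4064 M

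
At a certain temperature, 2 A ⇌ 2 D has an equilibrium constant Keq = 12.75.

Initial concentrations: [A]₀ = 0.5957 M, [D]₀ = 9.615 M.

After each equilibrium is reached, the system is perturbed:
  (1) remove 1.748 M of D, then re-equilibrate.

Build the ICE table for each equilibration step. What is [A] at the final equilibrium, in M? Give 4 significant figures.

[A]_eq = 1.852 M

Q₀ = 260.5 vs Keq = 12.75 ⇒ Q>K, reverse
Step 1:
                   A          D
  I           0.5957      9.615
  C            1.638     -1.638
  E            2.234      7.977
  solve Keq expr → x = -0.8191; check Q = 12.75
Then remove 1.748 M of D.
Step 2:
                   A          D
  I            2.234      6.229
  C          -0.3824     0.3824
  E            1.852      6.611
  solve Keq expr → x = 0.1912; check Q = 12.75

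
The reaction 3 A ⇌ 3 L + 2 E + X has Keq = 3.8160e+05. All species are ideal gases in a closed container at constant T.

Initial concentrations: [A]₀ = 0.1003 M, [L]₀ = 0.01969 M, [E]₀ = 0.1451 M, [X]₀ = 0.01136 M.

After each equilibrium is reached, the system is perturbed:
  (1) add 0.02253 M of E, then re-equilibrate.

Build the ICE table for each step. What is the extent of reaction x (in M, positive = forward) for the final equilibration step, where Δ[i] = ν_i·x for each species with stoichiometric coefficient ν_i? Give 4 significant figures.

x = -4.8262e-06 M

Q₀ = 1.8095e-06 vs Keq = 3.8160e+05 ⇒ Q<K, forward
Step 1:
                  A         L         E         X
  Initial    0.1003   0.01969    0.1451   0.01136
  Change    -0.1001    0.1001   0.06673   0.03336
  Equil   2.0830e-04    0.1198    0.2118   0.04472
  solve Keq expr → x = 0.03336; check Q = 3.8160e+05
Then add 0.02253 M of E.
Step 2:
                  A         L         E         X
  Initial 2.0830e-04    0.1198    0.2344   0.04472
  Change  1.4479e-05 -1.4479e-05 -9.6524e-06 -4.8262e-06
  Equil   2.2278e-04    0.1198    0.2343   0.04472
  solve Keq expr → x = -4.8262e-06; check Q = 3.8160e+05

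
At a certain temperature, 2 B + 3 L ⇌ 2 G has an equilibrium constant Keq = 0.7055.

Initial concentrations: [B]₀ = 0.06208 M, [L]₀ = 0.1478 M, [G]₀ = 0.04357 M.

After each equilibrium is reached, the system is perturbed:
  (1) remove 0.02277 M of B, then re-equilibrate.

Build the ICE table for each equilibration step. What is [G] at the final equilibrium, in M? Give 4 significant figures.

Q₀ = 152.6 vs Keq = 0.7055 ⇒ Q>K, reverse
Step 1:
                    B           L           G
  init        0.06208      0.1478     0.04357
  Δ           0.03609     0.05413    -0.03609
  eq          0.09817      0.2019    0.007482
  solve Keq expr → x = -0.01804; check Q = 0.7055
Then remove 0.02277 M of B.
Step 2:
                    B           L           G
  init         0.0754      0.2019    0.007482
  Δ           0.00152     0.00228    -0.00152
  eq          0.07692      0.2042    0.005962
  solve Keq expr → x = -7.6002e-04; check Q = 0.7055

[G]_eq = 0.005962 M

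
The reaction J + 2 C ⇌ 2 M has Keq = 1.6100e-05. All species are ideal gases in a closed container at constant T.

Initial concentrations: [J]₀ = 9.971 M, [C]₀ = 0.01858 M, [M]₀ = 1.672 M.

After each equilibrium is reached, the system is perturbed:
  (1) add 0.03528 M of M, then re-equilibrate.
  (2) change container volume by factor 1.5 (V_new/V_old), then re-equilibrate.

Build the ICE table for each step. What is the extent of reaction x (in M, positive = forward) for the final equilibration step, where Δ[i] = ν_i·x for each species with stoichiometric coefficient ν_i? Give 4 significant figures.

x = -0.00136 M

Q₀ = 812.2 vs Keq = 1.6100e-05 ⇒ Q>K, reverse
Step 1:
                   J          C          M
  I            9.971    0.01858      1.672
  C            0.825       1.65      -1.65
  E             10.8      1.669      0.022
  solve Keq expr → x = -0.825; check Q = 1.6100e-05
Then add 0.03528 M of M.
Step 2:
                   J          C          M
  I             10.8      1.669    0.05728
  C           0.0174     0.0348    -0.0348
  E            10.81      1.703    0.02248
  solve Keq expr → x = -0.0174; check Q = 1.6100e-05
Then change container volume by factor 1.5 (V_new/V_old).
Step 3:
                   J          C          M
  I            7.209      1.136    0.01498
  C          0.00136   0.002719  -0.002719
  E             7.21      1.138    0.01226
  solve Keq expr → x = -0.00136; check Q = 1.6100e-05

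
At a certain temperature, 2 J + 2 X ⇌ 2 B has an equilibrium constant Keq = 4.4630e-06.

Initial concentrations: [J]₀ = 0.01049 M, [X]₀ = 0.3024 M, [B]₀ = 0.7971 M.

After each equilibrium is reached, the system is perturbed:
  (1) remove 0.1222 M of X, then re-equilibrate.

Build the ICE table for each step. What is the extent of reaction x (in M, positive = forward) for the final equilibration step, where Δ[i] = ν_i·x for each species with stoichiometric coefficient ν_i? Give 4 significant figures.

x = -1.0361e-04 M

Q₀ = 6.3141e+04 vs Keq = 4.4630e-06 ⇒ Q>K, reverse
Step 1:
                    J           X           B
  I           0.01049      0.3024      0.7971
  C            0.7952      0.7952     -0.7952
  E            0.8057       1.098    0.001868
  solve Keq expr → x = -0.3976; check Q = 4.4630e-06
Then remove 0.1222 M of X.
Step 2:
                    J           X           B
  I            0.8057      0.9754    0.001868
  C        2.0722e-04  2.0722e-04 -2.0722e-04
  E            0.8059      0.9756    0.001661
  solve Keq expr → x = -1.0361e-04; check Q = 4.4630e-06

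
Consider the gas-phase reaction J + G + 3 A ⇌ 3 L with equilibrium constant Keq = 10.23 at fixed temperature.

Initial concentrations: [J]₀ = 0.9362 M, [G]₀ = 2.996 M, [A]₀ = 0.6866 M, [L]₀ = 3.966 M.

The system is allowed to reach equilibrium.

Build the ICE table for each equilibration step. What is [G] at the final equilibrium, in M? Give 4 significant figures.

[G]_eq = 3.132 M

Q₀ = 68.71 vs Keq = 10.23 ⇒ Q>K, reverse
Step 1:
                  J         G         A         L
  I          0.9362     2.996    0.6866     3.966
  C           0.136     0.136    0.4079   -0.4079
  E           1.072     3.132     1.095     3.558
  solve Keq expr → x = -0.136; check Q = 10.23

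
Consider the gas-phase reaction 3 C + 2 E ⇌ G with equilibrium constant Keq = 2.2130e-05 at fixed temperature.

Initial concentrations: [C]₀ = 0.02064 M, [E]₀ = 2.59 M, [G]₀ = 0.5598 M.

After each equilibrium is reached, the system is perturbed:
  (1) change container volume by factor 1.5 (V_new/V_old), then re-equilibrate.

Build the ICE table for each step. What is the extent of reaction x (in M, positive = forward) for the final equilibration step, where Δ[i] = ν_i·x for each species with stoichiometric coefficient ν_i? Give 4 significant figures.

Q₀ = 9491 vs Keq = 2.2130e-05 ⇒ Q>K, reverse
Step 1:
                    C           E           G
  Initial     0.02064        2.59      0.5598
  Change        1.675       1.117     -0.5583
  Equil         1.696       3.707    0.001482
  solve Keq expr → x = -0.5583; check Q = 2.2130e-05
Then change container volume by factor 1.5 (V_new/V_old).
Step 2:
                    C           E           G
  Initial        1.13       2.471  9.8813e-04
  Change     0.002374    0.001583 -7.9146e-04
  Equil         1.133       2.473  1.9667e-04
  solve Keq expr → x = -7.9146e-04; check Q = 2.2130e-05

x = -7.9146e-04 M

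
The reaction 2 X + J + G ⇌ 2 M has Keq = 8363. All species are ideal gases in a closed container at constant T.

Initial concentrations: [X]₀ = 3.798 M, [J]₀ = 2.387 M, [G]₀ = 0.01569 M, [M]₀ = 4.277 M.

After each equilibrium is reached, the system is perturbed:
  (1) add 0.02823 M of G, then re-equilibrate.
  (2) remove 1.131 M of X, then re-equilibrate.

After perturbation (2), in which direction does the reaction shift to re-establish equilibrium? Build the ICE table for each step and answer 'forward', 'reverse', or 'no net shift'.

Q₀ = 33.86 vs Keq = 8363 ⇒ Q<K, forward
Step 1:
                   X          J          G          M
  I            3.798      2.387    0.01569      4.277
  C         -0.03125   -0.01562   -0.01562    0.03125
  E            3.767      2.371 6.5964e-05      4.308
  solve Keq expr → x = 0.01562; check Q = 8363
Then add 0.02823 M of G.
Step 2:
                   X          J          G          M
  I            3.767      2.371     0.0283      4.308
  C         -0.05645   -0.02823   -0.02823    0.05645
  E             3.71      2.343 7.0620e-05      4.365
  solve Keq expr → x = 0.02823; check Q = 8363
Then remove 1.131 M of X.
Step 3:
                   X          J          G          M
  I            2.579      2.343 7.0620e-05      4.365
  C       1.5096e-04 7.5479e-05 7.5479e-05 -1.5096e-04
  E            2.579      2.343 1.4610e-04      4.365
  solve Keq expr → x = -7.5479e-05; check Q = 8363

Direction: reverse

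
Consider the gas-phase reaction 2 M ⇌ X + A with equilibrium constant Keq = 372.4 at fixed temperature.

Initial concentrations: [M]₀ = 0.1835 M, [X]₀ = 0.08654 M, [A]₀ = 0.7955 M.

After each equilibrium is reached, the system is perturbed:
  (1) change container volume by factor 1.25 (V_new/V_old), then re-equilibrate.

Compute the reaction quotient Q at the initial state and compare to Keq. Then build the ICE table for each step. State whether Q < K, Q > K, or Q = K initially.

Q₀ = 2.044 vs Keq = 372.4 ⇒ Q<K, forward
Step 1:
                  M         X         A
  Initial    0.1835   0.08654    0.7955
  Change    -0.1636   0.08179   0.08179
  Equil     0.01991    0.1683    0.8773
  solve Keq expr → x = 0.08179; check Q = 372.4
Then change container volume by factor 1.25 (V_new/V_old).
Step 2:
                  M         X         A
  Initial   0.01593    0.1347    0.7018
  Change          0         0         0
  Equil     0.01593    0.1347    0.7018
  solve Keq expr → x = 0; check Q = 372.4

Q₀ = 2.044; Q < K (proceeds forward)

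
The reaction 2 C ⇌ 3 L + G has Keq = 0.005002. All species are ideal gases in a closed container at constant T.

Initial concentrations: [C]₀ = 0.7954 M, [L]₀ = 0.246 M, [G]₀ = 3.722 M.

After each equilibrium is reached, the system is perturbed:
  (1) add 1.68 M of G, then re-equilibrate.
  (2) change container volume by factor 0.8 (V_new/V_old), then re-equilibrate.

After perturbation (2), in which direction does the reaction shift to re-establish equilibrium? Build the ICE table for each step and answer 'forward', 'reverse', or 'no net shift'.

Direction: reverse

Q₀ = 0.08758 vs Keq = 0.005002 ⇒ Q>K, reverse
Step 1:
                   C          L          G
  Initial     0.7954      0.246      3.722
  Change     0.09559    -0.1434   -0.04779
  Equil        0.891     0.1026      3.674
  solve Keq expr → x = -0.04779; check Q = 0.005002
Then add 1.68 M of G.
Step 2:
                   C          L          G
  Initial      0.891     0.1026      5.354
  Change    0.007708   -0.01156  -0.003854
  Equil       0.8987    0.09106       5.35
  solve Keq expr → x = -0.003854; check Q = 0.005002
Then change container volume by factor 0.8 (V_new/V_old).
Step 3:
                   C          L          G
  Initial      1.123     0.1138      6.688
  Change     0.01008   -0.01512  -0.005041
  Equil        1.133     0.0987      6.683
  solve Keq expr → x = -0.005041; check Q = 0.005002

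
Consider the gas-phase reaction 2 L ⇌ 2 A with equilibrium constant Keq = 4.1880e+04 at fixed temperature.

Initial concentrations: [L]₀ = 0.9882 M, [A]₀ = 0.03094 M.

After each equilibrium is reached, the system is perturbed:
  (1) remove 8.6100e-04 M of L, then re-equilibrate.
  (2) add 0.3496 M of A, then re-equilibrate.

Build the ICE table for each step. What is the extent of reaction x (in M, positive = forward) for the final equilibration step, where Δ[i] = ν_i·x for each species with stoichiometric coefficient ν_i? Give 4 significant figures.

x = -8.5000e-04 M

Q₀ = 9.8028e-04 vs Keq = 4.1880e+04 ⇒ Q<K, forward
Step 1:
                  L         A
  init       0.9882   0.03094
  Δ         -0.9832    0.9832
  eq       0.004956     1.014
  solve Keq expr → x = 0.4916; check Q = 4.1880e+04
Then remove 8.6100e-04 M of L.
Step 2:
                  L         A
  init     0.004095     1.014
  Δ       8.5681e-04 -8.5681e-04
  eq       0.004952     1.013
  solve Keq expr → x = -4.2841e-04; check Q = 4.1880e+04
Then add 0.3496 M of A.
Step 3:
                  L         A
  init     0.004952     1.363
  Δ          0.0017   -0.0017
  eq       0.006652     1.361
  solve Keq expr → x = -8.5000e-04; check Q = 4.1880e+04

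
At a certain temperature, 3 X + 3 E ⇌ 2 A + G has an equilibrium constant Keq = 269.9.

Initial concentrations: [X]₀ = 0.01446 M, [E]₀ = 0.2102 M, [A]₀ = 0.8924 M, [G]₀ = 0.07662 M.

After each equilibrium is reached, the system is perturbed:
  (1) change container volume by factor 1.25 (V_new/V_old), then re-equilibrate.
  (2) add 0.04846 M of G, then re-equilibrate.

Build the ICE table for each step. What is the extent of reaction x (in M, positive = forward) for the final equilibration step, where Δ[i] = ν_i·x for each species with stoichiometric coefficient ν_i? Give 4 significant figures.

Q₀ = 2.1730e+06 vs Keq = 269.9 ⇒ Q>K, reverse
Step 1:
                   X          E          A          G
  init       0.01446     0.2102     0.8924    0.07662
  Δ           0.1205     0.1205   -0.08036   -0.04018
  eq           0.135     0.3307      0.812    0.03644
  solve Keq expr → x = -0.04018; check Q = 269.9
Then change container volume by factor 1.25 (V_new/V_old).
Step 2:
                   X          E          A          G
  init         0.108     0.2646     0.6496    0.02915
  Δ          0.01294    0.01294  -0.008625  -0.004312
  eq          0.1209     0.2775      0.641    0.02484
  solve Keq expr → x = -0.004312; check Q = 269.9
Then add 0.04846 M of G.
Step 3:
                   X          E          A          G
  init        0.1209     0.2775      0.641     0.0733
  Δ           0.0273     0.0273    -0.0182  -0.009099
  eq          0.1482     0.3048     0.6228     0.0642
  solve Keq expr → x = -0.009099; check Q = 269.9

x = -0.009099 M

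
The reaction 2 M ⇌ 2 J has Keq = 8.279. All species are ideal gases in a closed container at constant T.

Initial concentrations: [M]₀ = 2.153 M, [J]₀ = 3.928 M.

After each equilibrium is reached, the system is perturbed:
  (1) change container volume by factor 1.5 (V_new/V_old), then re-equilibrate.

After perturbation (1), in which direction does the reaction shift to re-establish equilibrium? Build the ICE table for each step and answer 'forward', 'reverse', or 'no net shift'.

Q₀ = 3.329 vs Keq = 8.279 ⇒ Q<K, forward
Step 1:
                    M           J
  Initial       2.153       3.928
  Change      -0.5847      0.5847
  Equil         1.568       4.513
  solve Keq expr → x = 0.2923; check Q = 8.279
Then change container volume by factor 1.5 (V_new/V_old).
Step 2:
                    M           J
  Initial       1.046       3.008
  Change            0           0
  Equil         1.046       3.008
  solve Keq expr → x = 0; check Q = 8.279

Direction: no net shift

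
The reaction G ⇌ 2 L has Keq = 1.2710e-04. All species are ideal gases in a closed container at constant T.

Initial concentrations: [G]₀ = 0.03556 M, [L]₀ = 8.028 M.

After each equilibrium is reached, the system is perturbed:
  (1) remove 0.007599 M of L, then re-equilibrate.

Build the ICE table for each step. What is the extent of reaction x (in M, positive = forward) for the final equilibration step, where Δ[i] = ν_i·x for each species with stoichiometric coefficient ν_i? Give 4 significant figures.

x = 0.003794 M

Q₀ = 1812 vs Keq = 1.2710e-04 ⇒ Q>K, reverse
Step 1:
                   G          L
  I          0.03556      8.028
  C            4.003     -8.005
  E            4.038    0.02266
  solve Keq expr → x = -4.003; check Q = 1.2710e-04
Then remove 0.007599 M of L.
Step 2:
                   G          L
  I            4.038    0.01506
  C        -0.003794   0.007588
  E            4.034    0.02264
  solve Keq expr → x = 0.003794; check Q = 1.2710e-04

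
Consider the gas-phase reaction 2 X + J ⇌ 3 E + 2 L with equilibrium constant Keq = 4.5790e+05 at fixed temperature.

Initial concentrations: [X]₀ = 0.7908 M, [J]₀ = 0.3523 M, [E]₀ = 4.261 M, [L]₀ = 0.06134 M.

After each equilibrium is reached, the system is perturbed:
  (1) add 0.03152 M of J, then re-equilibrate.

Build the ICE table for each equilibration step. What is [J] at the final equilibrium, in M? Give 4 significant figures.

[J]_eq = 0.02929 M

Q₀ = 1.321 vs Keq = 4.5790e+05 ⇒ Q<K, forward
Step 1:
                   X          J          E          L
  init        0.7908     0.3523      4.261    0.06134
  Δ          -0.6774    -0.3387      1.016     0.6774
  eq          0.1134    0.01361      5.277     0.7387
  solve Keq expr → x = 0.3387; check Q = 4.5790e+05
Then add 0.03152 M of J.
Step 2:
                   X          J          E          L
  init        0.1134    0.04513      5.277     0.7387
  Δ         -0.03169   -0.01584    0.04753    0.03169
  eq         0.08174    0.02929      5.325     0.7704
  solve Keq expr → x = 0.01584; check Q = 4.5790e+05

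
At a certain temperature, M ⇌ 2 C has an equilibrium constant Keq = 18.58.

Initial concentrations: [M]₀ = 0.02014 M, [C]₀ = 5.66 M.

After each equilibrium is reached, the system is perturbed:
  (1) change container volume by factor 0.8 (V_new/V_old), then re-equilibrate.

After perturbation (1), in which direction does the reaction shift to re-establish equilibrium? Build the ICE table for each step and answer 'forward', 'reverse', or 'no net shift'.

Q₀ = 1591 vs Keq = 18.58 ⇒ Q>K, reverse
Step 1:
                  M         C
  I         0.02014      5.66
  C          0.8359    -1.672
  E          0.8561     3.988
  solve Keq expr → x = -0.8359; check Q = 18.58
Then change container volume by factor 0.8 (V_new/V_old).
Step 2:
                  M         C
  I            1.07     4.985
  C          0.1308   -0.2616
  E           1.201     4.724
  solve Keq expr → x = -0.1308; check Q = 18.58

Direction: reverse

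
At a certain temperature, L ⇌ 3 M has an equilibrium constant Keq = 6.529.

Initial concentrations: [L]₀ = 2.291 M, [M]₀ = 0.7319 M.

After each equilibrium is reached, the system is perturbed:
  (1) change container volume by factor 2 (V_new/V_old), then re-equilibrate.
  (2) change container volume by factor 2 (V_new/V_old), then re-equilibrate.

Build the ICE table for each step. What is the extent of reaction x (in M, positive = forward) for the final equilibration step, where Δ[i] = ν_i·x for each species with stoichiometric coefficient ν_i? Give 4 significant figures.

Q₀ = 0.1711 vs Keq = 6.529 ⇒ Q<K, forward
Step 1:
                    L           M
  I             2.291      0.7319
  C           -0.5111       1.533
  E              1.78       2.265
  solve Keq expr → x = 0.5111; check Q = 6.529
Then change container volume by factor 2 (V_new/V_old).
Step 2:
                    L           M
  I              0.89       1.133
  C           -0.1786      0.5359
  E            0.7113       1.668
  solve Keq expr → x = 0.1786; check Q = 6.529
Then change container volume by factor 2 (V_new/V_old).
Step 3:
                    L           M
  I            0.3557      0.8342
  C           -0.1114      0.3342
  E            0.2443       1.168
  solve Keq expr → x = 0.1114; check Q = 6.529

x = 0.1114 M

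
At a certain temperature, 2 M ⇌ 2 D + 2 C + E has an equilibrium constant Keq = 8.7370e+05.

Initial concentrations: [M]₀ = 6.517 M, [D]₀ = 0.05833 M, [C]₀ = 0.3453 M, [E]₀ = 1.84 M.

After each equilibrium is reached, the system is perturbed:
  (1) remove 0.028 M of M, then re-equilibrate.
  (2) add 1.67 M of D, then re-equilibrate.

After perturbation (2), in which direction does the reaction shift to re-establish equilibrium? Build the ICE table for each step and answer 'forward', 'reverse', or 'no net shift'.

Q₀ = 1.7575e-05 vs Keq = 8.7370e+05 ⇒ Q<K, forward
Step 1:
                  M         D         C         E
  Initial     6.517   0.05833    0.3453      1.84
  Change     -6.412     6.412     6.412     3.206
  Equil      0.1051      6.47     6.757     5.046
  solve Keq expr → x = 3.206; check Q = 8.7370e+05
Then remove 0.028 M of M.
Step 2:
                  M         D         C         E
  Initial   0.07707      6.47     6.757     5.046
  Change      0.027    -0.027    -0.027   -0.0135
  Equil      0.1041     6.443      6.73     5.032
  solve Keq expr → x = -0.0135; check Q = 8.7370e+05
Then add 1.67 M of D.
Step 3:
                  M         D         C         E
  Initial    0.1041     8.113      6.73     5.032
  Change    0.02589  -0.02589  -0.02589  -0.01294
  Equil        0.13     8.087     6.704      5.02
  solve Keq expr → x = -0.01294; check Q = 8.7370e+05

Direction: reverse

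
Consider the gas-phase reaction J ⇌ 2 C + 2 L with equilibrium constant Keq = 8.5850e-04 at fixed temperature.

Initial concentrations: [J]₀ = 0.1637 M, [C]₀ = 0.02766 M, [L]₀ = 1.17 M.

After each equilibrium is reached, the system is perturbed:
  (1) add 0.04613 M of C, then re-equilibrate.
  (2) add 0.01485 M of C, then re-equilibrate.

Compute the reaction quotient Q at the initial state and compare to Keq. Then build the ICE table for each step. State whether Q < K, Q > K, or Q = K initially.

Q₀ = 0.006398; Q > K (proceeds reverse)

Q₀ = 0.006398 vs Keq = 8.5850e-04 ⇒ Q>K, reverse
Step 1:
                    J           C           L
  Initial      0.1637     0.02766        1.17
  Change     0.008556    -0.01711    -0.01711
  Equil        0.1723     0.01055       1.153
  solve Keq expr → x = -0.008556; check Q = 8.5850e-04
Then add 0.04613 M of C.
Step 2:
                    J           C           L
  Initial      0.1723     0.05668       1.153
  Change       0.0225    -0.04501    -0.04501
  Equil        0.1948     0.01167       1.108
  solve Keq expr → x = -0.0225; check Q = 8.5850e-04
Then add 0.01485 M of C.
Step 3:
                    J           C           L
  Initial      0.1948     0.02652       1.108
  Change     0.007239    -0.01448    -0.01448
  Equil         0.202     0.01204       1.093
  solve Keq expr → x = -0.007239; check Q = 8.5850e-04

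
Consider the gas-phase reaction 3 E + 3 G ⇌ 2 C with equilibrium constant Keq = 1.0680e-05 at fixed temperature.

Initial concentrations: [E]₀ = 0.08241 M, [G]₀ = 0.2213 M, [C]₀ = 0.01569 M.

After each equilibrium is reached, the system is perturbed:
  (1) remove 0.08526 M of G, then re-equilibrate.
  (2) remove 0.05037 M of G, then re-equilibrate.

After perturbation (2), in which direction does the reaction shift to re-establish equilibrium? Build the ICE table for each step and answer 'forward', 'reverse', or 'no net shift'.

Direction: reverse

Q₀ = 40.58 vs Keq = 1.0680e-05 ⇒ Q>K, reverse
Step 1:
                    E           G           C
  Initial     0.08241      0.2213     0.01569
  Change      0.02351     0.02351    -0.01568
  Equil        0.1059      0.2448  1.3647e-05
  solve Keq expr → x = -0.007838; check Q = 1.0680e-05
Then remove 0.08526 M of G.
Step 2:
                    E           G           C
  Initial      0.1059      0.1596  1.3647e-05
  Change   9.6975e-06  9.6975e-06 -6.4650e-06
  Equil        0.1059      0.1596  7.1820e-06
  solve Keq expr → x = -3.2325e-06; check Q = 1.0680e-05
Then remove 0.05037 M of G.
Step 3:
                    E           G           C
  Initial      0.1059      0.1092  7.1820e-06
  Change   4.6735e-06  4.6735e-06 -3.1157e-06
  Equil        0.1059      0.1092  4.0663e-06
  solve Keq expr → x = -1.5578e-06; check Q = 1.0680e-05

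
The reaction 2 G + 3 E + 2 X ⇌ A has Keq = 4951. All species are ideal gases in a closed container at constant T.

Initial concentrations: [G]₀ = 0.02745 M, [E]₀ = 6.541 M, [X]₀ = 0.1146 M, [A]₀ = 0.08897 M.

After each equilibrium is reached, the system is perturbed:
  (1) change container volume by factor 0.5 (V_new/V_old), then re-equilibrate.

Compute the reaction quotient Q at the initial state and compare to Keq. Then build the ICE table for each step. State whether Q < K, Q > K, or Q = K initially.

Q₀ = 32.13; Q < K (proceeds forward)

Q₀ = 32.13 vs Keq = 4951 ⇒ Q<K, forward
Step 1:
                    G           E           X           A
  Initial     0.02745       6.541      0.1146     0.08897
  Change     -0.02443    -0.03664    -0.02443     0.01221
  Equil      0.003022       6.504     0.09017      0.1012
  solve Keq expr → x = 0.01221; check Q = 4951
Then change container volume by factor 0.5 (V_new/V_old).
Step 2:
                    G           E           X           A
  Initial    0.006044       13.01      0.1803      0.2024
  Change     -0.00526   -0.007891    -0.00526     0.00263
  Equil    7.8402e-04          13      0.1751       0.205
  solve Keq expr → x = 0.00263; check Q = 4951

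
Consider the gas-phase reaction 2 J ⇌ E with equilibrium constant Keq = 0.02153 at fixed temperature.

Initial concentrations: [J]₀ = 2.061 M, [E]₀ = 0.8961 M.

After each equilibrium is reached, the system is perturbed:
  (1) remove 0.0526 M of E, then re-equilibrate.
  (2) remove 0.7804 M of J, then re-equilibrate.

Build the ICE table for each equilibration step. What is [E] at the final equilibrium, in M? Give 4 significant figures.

Q₀ = 0.211 vs Keq = 0.02153 ⇒ Q>K, reverse
Step 1:
                   J          E
  init         2.061     0.8961
  Δ            1.304    -0.6522
  eq           3.365     0.2439
  solve Keq expr → x = -0.6522; check Q = 0.02153
Then remove 0.0526 M of E.
Step 2:
                   J          E
  init         3.365     0.1913
  Δ         -0.08178    0.04089
  eq           3.284     0.2322
  solve Keq expr → x = 0.04089; check Q = 0.02153
Then remove 0.7804 M of J.
Step 3:
                   J          E
  init         2.503     0.2322
  Δ           0.1591   -0.07954
  eq           2.662     0.1526
  solve Keq expr → x = -0.07954; check Q = 0.02153

[E]_eq = 0.1526 M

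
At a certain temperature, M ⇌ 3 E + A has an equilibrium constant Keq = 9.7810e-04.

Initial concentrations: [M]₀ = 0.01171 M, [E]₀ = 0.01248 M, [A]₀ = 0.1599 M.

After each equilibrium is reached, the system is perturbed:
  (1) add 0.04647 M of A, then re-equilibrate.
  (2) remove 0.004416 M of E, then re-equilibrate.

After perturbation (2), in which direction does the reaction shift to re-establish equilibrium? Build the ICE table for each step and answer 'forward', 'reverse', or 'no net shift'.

Direction: forward

Q₀ = 2.6542e-05 vs Keq = 9.7810e-04 ⇒ Q<K, forward
Step 1:
                   M          E          A
  I          0.01171    0.01248     0.1599
  C        -0.006363    0.01909   0.006363
  E         0.005347    0.03157     0.1663
  solve Keq expr → x = 0.006363; check Q = 9.7810e-04
Then add 0.04647 M of A.
Step 2:
                   M          E          A
  I         0.005347    0.03157     0.2127
  C       5.1827e-04  -0.001555 -5.1827e-04
  E         0.005866    0.03001     0.2122
  solve Keq expr → x = -5.1827e-04; check Q = 9.7810e-04
Then remove 0.004416 M of E.
Step 3:
                   M          E          A
  I         0.005866     0.0256     0.2122
  C       -9.1111e-04   0.002733 9.1111e-04
  E         0.004955    0.02833     0.2131
  solve Keq expr → x = 9.1111e-04; check Q = 9.7810e-04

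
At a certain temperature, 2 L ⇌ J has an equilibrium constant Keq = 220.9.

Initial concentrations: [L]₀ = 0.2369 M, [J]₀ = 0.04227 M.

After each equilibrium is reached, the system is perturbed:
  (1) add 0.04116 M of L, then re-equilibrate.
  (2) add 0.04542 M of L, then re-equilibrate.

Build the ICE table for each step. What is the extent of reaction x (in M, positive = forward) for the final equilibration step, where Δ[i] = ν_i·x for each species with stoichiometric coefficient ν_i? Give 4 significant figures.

x = 0.02184 M

Q₀ = 0.7532 vs Keq = 220.9 ⇒ Q<K, forward
Step 1:
                  L         J
  init       0.2369   0.04227
  Δ          -0.211    0.1055
  eq        0.02587    0.1478
  solve Keq expr → x = 0.1055; check Q = 220.9
Then add 0.04116 M of L.
Step 2:
                  L         J
  init      0.06703    0.1478
  Δ        -0.03949   0.01974
  eq        0.02754    0.1675
  solve Keq expr → x = 0.01974; check Q = 220.9
Then add 0.04542 M of L.
Step 3:
                  L         J
  init      0.07296    0.1675
  Δ        -0.04368   0.02184
  eq        0.02928    0.1894
  solve Keq expr → x = 0.02184; check Q = 220.9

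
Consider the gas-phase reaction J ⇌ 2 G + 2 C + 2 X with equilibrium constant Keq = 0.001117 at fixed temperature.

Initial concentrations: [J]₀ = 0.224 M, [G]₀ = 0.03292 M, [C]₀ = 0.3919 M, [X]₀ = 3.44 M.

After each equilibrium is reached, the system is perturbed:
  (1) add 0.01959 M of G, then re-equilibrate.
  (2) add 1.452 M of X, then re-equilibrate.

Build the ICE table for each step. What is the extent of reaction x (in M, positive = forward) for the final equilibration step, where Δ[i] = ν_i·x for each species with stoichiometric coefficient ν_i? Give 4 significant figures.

x = -0.001976 M

Q₀ = 0.008793 vs Keq = 0.001117 ⇒ Q>K, reverse
Step 1:
                    J           G           C           X
  init          0.224     0.03292      0.3919        3.44
  Δ            0.0101     -0.0202     -0.0202     -0.0202
  eq           0.2341     0.01272      0.3717        3.42
  solve Keq expr → x = -0.0101; check Q = 0.001117
Then add 0.01959 M of G.
Step 2:
                    J           G           C           X
  init         0.2341     0.03231      0.3717        3.42
  Δ          0.009291    -0.01858    -0.01858    -0.01858
  eq           0.2434     0.01373      0.3531       3.401
  solve Keq expr → x = -0.009291; check Q = 0.001117
Then add 1.452 M of X.
Step 3:
                    J           G           C           X
  init         0.2434     0.01373      0.3531       4.853
  Δ          0.001976   -0.003951   -0.003951   -0.003951
  eq           0.2454    0.009777      0.3492       4.849
  solve Keq expr → x = -0.001976; check Q = 0.001117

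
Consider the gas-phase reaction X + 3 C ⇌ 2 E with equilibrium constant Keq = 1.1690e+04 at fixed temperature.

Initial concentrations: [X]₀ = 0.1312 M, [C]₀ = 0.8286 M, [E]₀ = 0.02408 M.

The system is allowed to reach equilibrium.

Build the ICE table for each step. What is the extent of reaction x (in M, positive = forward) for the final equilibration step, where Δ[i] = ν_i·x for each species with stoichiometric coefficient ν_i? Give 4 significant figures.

Q₀ = 0.007769 vs Keq = 1.1690e+04 ⇒ Q<K, forward
Step 1:
                    X           C           E
  I            0.1312      0.8286     0.02408
  C           -0.1311     -0.3933      0.2622
  E        8.5041e-05      0.4353      0.2863
  solve Keq expr → x = 0.1311; check Q = 1.1690e+04

x = 0.1311 M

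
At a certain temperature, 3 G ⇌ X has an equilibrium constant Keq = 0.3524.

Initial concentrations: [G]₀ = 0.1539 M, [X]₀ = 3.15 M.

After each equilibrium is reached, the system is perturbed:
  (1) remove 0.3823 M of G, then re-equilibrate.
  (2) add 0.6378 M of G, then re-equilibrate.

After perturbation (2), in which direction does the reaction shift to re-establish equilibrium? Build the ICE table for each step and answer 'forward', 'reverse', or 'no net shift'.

Q₀ = 864.2 vs Keq = 0.3524 ⇒ Q>K, reverse
Step 1:
                   G          X
  I           0.1539       3.15
  C            1.782    -0.5939
  E            1.936      2.556
  solve Keq expr → x = -0.5939; check Q = 0.3524
Then remove 0.3823 M of G.
Step 2:
                   G          X
  I            1.553      2.556
  C           0.3522    -0.1174
  E            1.906      2.439
  solve Keq expr → x = -0.1174; check Q = 0.3524
Then add 0.6378 M of G.
Step 3:
                   G          X
  I            2.543      2.439
  C          -0.5881      0.196
  E            1.955      2.635
  solve Keq expr → x = 0.196; check Q = 0.3524

Direction: forward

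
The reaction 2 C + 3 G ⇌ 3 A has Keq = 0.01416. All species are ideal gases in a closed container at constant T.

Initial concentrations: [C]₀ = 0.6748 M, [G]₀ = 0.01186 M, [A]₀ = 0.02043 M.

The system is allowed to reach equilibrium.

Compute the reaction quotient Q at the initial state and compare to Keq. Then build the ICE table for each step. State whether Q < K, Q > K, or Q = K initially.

Q₀ = 11.23; Q > K (proceeds reverse)

Q₀ = 11.23 vs Keq = 0.01416 ⇒ Q>K, reverse
Step 1:
                   C          G          A
  I           0.6748    0.01186    0.02043
  C          0.01021    0.01532   -0.01532
  E            0.685    0.02718    0.00511
  solve Keq expr → x = -0.005107; check Q = 0.01416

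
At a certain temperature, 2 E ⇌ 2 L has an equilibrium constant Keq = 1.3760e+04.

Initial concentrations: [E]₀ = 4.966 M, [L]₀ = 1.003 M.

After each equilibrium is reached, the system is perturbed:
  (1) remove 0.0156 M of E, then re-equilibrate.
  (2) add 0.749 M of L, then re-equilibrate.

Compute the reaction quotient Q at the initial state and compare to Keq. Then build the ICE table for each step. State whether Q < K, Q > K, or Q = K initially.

Q₀ = 0.04079; Q < K (proceeds forward)

Q₀ = 0.04079 vs Keq = 1.3760e+04 ⇒ Q<K, forward
Step 1:
                   E          L
  Initial      4.966      1.003
  Change      -4.916      4.916
  Equil      0.05046      5.919
  solve Keq expr → x = 2.458; check Q = 1.3760e+04
Then remove 0.0156 M of E.
Step 2:
                   E          L
  Initial    0.03486      5.919
  Change     0.01547   -0.01547
  Equil      0.05032      5.903
  solve Keq expr → x = -0.007734; check Q = 1.3760e+04
Then add 0.749 M of L.
Step 3:
                   E          L
  Initial    0.05032      6.652
  Change    0.006331  -0.006331
  Equil      0.05665      6.646
  solve Keq expr → x = -0.003166; check Q = 1.3760e+04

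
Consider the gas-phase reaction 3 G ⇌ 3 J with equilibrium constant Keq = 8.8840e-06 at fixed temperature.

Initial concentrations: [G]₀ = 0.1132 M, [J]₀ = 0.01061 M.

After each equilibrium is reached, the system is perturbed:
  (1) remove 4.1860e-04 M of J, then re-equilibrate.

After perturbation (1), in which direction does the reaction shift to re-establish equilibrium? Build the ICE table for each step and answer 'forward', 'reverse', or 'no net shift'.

Direction: forward

Q₀ = 8.2339e-04 vs Keq = 8.8840e-06 ⇒ Q>K, reverse
Step 1:
                  G         J
  init       0.1132   0.01061
  Δ        0.008098 -0.008098
  eq         0.1213  0.002512
  solve Keq expr → x = -0.002699; check Q = 8.8840e-06
Then remove 4.1860e-04 M of J.
Step 2:
                  G         J
  init       0.1213  0.002094
  Δ       -4.1011e-04 4.1011e-04
  eq         0.1209  0.002504
  solve Keq expr → x = 1.3670e-04; check Q = 8.8840e-06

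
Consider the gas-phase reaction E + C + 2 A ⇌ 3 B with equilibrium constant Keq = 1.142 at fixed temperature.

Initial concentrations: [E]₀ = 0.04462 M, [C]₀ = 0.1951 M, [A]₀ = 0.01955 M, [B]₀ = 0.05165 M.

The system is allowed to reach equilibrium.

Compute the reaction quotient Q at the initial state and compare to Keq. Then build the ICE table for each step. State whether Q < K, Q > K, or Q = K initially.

Q₀ = 41.41 vs Keq = 1.142 ⇒ Q>K, reverse
Step 1:
                  E         C         A         B
  init      0.04462    0.1951   0.01955   0.05165
  Δ        0.008668  0.008668   0.01734    -0.026
  eq        0.05329    0.2038   0.03689   0.02565
  solve Keq expr → x = -0.008668; check Q = 1.142

Q₀ = 41.41; Q > K (proceeds reverse)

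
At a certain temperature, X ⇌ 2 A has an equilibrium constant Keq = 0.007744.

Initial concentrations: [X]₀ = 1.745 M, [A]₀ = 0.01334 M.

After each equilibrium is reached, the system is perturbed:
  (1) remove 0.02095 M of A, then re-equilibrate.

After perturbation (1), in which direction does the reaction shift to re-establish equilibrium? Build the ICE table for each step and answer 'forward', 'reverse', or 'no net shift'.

Q₀ = 1.0198e-04 vs Keq = 0.007744 ⇒ Q<K, forward
Step 1:
                    X           A
  init          1.745     0.01334
  Δ           -0.0506      0.1012
  eq            1.694      0.1145
  solve Keq expr → x = 0.0506; check Q = 0.007744
Then remove 0.02095 M of A.
Step 2:
                    X           A
  init          1.694      0.0936
  Δ           -0.0103      0.0206
  eq            1.684      0.1142
  solve Keq expr → x = 0.0103; check Q = 0.007744

Direction: forward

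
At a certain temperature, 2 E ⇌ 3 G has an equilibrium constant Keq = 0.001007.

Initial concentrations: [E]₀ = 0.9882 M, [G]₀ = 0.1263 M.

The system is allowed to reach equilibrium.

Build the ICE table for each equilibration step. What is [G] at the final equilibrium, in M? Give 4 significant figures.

Q₀ = 0.002063 vs Keq = 0.001007 ⇒ Q>K, reverse
Step 1:
                   E          G
  Initial     0.9882     0.1263
  Change     0.01714   -0.02571
  Equil        1.005     0.1006
  solve Keq expr → x = -0.00857; check Q = 0.001007

[G]_eq = 0.1006 M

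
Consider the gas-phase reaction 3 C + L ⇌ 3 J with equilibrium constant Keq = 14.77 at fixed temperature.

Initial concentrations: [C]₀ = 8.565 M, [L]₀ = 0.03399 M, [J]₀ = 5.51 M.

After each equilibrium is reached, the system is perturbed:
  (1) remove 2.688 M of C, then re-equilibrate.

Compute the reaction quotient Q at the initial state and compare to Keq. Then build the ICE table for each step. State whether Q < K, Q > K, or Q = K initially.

Q₀ = 7.833 vs Keq = 14.77 ⇒ Q<K, forward
Step 1:
                   C          L          J
  Initial      8.565    0.03399       5.51
  Change    -0.04564   -0.01521    0.04564
  Equil        8.519    0.01878      5.556
  solve Keq expr → x = 0.01521; check Q = 14.77
Then remove 2.688 M of C.
Step 2:
                   C          L          J
  Initial      5.831    0.01878      5.556
  Change      0.1015    0.03383    -0.1015
  Equil        5.933     0.0526      5.454
  solve Keq expr → x = -0.03383; check Q = 14.77

Q₀ = 7.833; Q < K (proceeds forward)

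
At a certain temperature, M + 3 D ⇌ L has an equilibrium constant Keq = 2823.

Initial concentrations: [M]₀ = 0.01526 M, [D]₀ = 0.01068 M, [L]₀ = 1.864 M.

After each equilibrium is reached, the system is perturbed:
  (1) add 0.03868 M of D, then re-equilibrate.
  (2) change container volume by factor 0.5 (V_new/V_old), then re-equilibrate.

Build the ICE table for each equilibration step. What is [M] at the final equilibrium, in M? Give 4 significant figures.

Q₀ = 1.0027e+08 vs Keq = 2823 ⇒ Q>K, reverse
Step 1:
                  M         D         L
  init      0.01526   0.01068     1.864
  Δ         0.06341    0.1902  -0.06341
  eq        0.07867    0.2009     1.801
  solve Keq expr → x = -0.06341; check Q = 2823
Then add 0.03868 M of D.
Step 2:
                  M         D         L
  init      0.07867    0.2396     1.801
  Δ       -0.009748  -0.02924  0.009748
  eq        0.06892    0.2103      1.81
  solve Keq expr → x = 0.009748; check Q = 2823
Then change container volume by factor 0.5 (V_new/V_old).
Step 3:
                  M         D         L
  init       0.1378    0.4207     3.621
  Δ        -0.05628   -0.1688   0.05628
  eq        0.08156    0.2518     3.677
  solve Keq expr → x = 0.05628; check Q = 2823

[M]_eq = 0.08156 M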